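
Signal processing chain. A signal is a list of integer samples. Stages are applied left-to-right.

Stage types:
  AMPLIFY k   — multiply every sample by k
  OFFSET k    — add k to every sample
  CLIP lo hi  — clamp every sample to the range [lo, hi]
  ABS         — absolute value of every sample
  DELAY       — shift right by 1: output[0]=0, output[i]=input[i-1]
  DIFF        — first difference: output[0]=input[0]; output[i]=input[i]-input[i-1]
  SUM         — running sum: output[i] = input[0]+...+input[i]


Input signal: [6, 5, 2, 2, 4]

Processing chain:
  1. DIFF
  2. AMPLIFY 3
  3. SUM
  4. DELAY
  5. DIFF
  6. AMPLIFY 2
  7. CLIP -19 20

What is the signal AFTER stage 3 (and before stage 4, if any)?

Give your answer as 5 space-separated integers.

Input: [6, 5, 2, 2, 4]
Stage 1 (DIFF): s[0]=6, 5-6=-1, 2-5=-3, 2-2=0, 4-2=2 -> [6, -1, -3, 0, 2]
Stage 2 (AMPLIFY 3): 6*3=18, -1*3=-3, -3*3=-9, 0*3=0, 2*3=6 -> [18, -3, -9, 0, 6]
Stage 3 (SUM): sum[0..0]=18, sum[0..1]=15, sum[0..2]=6, sum[0..3]=6, sum[0..4]=12 -> [18, 15, 6, 6, 12]

Answer: 18 15 6 6 12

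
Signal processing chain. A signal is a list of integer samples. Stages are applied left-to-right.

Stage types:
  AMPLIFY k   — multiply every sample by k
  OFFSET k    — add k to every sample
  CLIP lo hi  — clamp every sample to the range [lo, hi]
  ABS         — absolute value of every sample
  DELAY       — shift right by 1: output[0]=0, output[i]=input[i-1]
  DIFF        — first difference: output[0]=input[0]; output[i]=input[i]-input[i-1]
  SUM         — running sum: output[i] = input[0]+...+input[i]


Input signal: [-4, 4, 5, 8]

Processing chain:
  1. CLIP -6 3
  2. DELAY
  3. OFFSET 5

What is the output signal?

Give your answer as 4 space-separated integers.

Answer: 5 1 8 8

Derivation:
Input: [-4, 4, 5, 8]
Stage 1 (CLIP -6 3): clip(-4,-6,3)=-4, clip(4,-6,3)=3, clip(5,-6,3)=3, clip(8,-6,3)=3 -> [-4, 3, 3, 3]
Stage 2 (DELAY): [0, -4, 3, 3] = [0, -4, 3, 3] -> [0, -4, 3, 3]
Stage 3 (OFFSET 5): 0+5=5, -4+5=1, 3+5=8, 3+5=8 -> [5, 1, 8, 8]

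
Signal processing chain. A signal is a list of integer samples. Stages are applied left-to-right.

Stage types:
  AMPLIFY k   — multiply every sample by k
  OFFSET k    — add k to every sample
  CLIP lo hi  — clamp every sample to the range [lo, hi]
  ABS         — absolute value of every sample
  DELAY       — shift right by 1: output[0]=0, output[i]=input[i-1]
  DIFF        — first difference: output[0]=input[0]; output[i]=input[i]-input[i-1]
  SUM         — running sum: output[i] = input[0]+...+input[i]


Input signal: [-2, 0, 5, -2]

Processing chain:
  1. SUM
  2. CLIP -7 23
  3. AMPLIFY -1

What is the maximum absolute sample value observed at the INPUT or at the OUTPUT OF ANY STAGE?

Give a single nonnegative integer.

Answer: 5

Derivation:
Input: [-2, 0, 5, -2] (max |s|=5)
Stage 1 (SUM): sum[0..0]=-2, sum[0..1]=-2, sum[0..2]=3, sum[0..3]=1 -> [-2, -2, 3, 1] (max |s|=3)
Stage 2 (CLIP -7 23): clip(-2,-7,23)=-2, clip(-2,-7,23)=-2, clip(3,-7,23)=3, clip(1,-7,23)=1 -> [-2, -2, 3, 1] (max |s|=3)
Stage 3 (AMPLIFY -1): -2*-1=2, -2*-1=2, 3*-1=-3, 1*-1=-1 -> [2, 2, -3, -1] (max |s|=3)
Overall max amplitude: 5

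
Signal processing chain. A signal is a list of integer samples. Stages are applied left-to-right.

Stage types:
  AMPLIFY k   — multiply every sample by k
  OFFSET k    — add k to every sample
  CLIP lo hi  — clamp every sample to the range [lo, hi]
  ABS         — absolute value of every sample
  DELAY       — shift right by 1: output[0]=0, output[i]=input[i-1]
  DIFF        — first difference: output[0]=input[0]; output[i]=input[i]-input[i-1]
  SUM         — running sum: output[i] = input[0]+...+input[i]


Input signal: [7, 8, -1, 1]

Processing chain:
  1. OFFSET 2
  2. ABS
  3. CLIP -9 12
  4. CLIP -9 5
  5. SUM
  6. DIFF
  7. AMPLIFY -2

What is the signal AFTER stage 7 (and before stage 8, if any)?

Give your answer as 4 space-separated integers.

Answer: -10 -10 -2 -6

Derivation:
Input: [7, 8, -1, 1]
Stage 1 (OFFSET 2): 7+2=9, 8+2=10, -1+2=1, 1+2=3 -> [9, 10, 1, 3]
Stage 2 (ABS): |9|=9, |10|=10, |1|=1, |3|=3 -> [9, 10, 1, 3]
Stage 3 (CLIP -9 12): clip(9,-9,12)=9, clip(10,-9,12)=10, clip(1,-9,12)=1, clip(3,-9,12)=3 -> [9, 10, 1, 3]
Stage 4 (CLIP -9 5): clip(9,-9,5)=5, clip(10,-9,5)=5, clip(1,-9,5)=1, clip(3,-9,5)=3 -> [5, 5, 1, 3]
Stage 5 (SUM): sum[0..0]=5, sum[0..1]=10, sum[0..2]=11, sum[0..3]=14 -> [5, 10, 11, 14]
Stage 6 (DIFF): s[0]=5, 10-5=5, 11-10=1, 14-11=3 -> [5, 5, 1, 3]
Stage 7 (AMPLIFY -2): 5*-2=-10, 5*-2=-10, 1*-2=-2, 3*-2=-6 -> [-10, -10, -2, -6]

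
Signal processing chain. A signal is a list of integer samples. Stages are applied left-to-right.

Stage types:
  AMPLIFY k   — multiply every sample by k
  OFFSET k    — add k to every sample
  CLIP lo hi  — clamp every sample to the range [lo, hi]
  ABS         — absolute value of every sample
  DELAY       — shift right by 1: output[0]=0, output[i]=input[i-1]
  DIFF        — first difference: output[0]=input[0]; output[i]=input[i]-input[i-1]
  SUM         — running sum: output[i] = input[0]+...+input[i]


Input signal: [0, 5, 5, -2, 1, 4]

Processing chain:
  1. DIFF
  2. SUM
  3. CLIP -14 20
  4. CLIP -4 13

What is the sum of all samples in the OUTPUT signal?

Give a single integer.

Input: [0, 5, 5, -2, 1, 4]
Stage 1 (DIFF): s[0]=0, 5-0=5, 5-5=0, -2-5=-7, 1--2=3, 4-1=3 -> [0, 5, 0, -7, 3, 3]
Stage 2 (SUM): sum[0..0]=0, sum[0..1]=5, sum[0..2]=5, sum[0..3]=-2, sum[0..4]=1, sum[0..5]=4 -> [0, 5, 5, -2, 1, 4]
Stage 3 (CLIP -14 20): clip(0,-14,20)=0, clip(5,-14,20)=5, clip(5,-14,20)=5, clip(-2,-14,20)=-2, clip(1,-14,20)=1, clip(4,-14,20)=4 -> [0, 5, 5, -2, 1, 4]
Stage 4 (CLIP -4 13): clip(0,-4,13)=0, clip(5,-4,13)=5, clip(5,-4,13)=5, clip(-2,-4,13)=-2, clip(1,-4,13)=1, clip(4,-4,13)=4 -> [0, 5, 5, -2, 1, 4]
Output sum: 13

Answer: 13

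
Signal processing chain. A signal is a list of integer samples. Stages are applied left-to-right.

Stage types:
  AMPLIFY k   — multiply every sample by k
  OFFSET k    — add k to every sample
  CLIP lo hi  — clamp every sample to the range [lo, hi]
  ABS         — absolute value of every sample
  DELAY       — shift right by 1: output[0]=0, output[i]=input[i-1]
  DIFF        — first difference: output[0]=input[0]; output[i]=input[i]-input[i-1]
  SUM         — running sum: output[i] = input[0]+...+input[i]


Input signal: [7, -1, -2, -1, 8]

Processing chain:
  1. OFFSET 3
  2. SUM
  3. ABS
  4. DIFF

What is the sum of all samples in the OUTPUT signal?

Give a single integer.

Input: [7, -1, -2, -1, 8]
Stage 1 (OFFSET 3): 7+3=10, -1+3=2, -2+3=1, -1+3=2, 8+3=11 -> [10, 2, 1, 2, 11]
Stage 2 (SUM): sum[0..0]=10, sum[0..1]=12, sum[0..2]=13, sum[0..3]=15, sum[0..4]=26 -> [10, 12, 13, 15, 26]
Stage 3 (ABS): |10|=10, |12|=12, |13|=13, |15|=15, |26|=26 -> [10, 12, 13, 15, 26]
Stage 4 (DIFF): s[0]=10, 12-10=2, 13-12=1, 15-13=2, 26-15=11 -> [10, 2, 1, 2, 11]
Output sum: 26

Answer: 26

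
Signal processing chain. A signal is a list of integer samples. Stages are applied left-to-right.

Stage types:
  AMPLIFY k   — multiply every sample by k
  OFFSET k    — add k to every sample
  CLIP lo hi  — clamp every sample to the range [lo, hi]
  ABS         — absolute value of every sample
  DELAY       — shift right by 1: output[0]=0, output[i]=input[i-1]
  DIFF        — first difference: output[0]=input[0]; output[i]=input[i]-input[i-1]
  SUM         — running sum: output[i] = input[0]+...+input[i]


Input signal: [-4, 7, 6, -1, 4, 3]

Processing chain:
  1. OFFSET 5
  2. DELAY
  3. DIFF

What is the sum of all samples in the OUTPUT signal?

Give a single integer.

Answer: 9

Derivation:
Input: [-4, 7, 6, -1, 4, 3]
Stage 1 (OFFSET 5): -4+5=1, 7+5=12, 6+5=11, -1+5=4, 4+5=9, 3+5=8 -> [1, 12, 11, 4, 9, 8]
Stage 2 (DELAY): [0, 1, 12, 11, 4, 9] = [0, 1, 12, 11, 4, 9] -> [0, 1, 12, 11, 4, 9]
Stage 3 (DIFF): s[0]=0, 1-0=1, 12-1=11, 11-12=-1, 4-11=-7, 9-4=5 -> [0, 1, 11, -1, -7, 5]
Output sum: 9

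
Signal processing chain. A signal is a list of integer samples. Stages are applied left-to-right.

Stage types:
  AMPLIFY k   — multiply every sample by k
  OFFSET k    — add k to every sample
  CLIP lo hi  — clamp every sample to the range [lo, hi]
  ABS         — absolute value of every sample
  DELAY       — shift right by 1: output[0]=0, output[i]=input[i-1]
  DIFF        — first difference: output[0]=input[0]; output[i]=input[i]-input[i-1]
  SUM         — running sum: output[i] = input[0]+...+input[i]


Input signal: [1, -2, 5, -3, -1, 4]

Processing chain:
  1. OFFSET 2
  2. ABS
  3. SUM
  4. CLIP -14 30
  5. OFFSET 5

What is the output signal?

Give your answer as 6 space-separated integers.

Input: [1, -2, 5, -3, -1, 4]
Stage 1 (OFFSET 2): 1+2=3, -2+2=0, 5+2=7, -3+2=-1, -1+2=1, 4+2=6 -> [3, 0, 7, -1, 1, 6]
Stage 2 (ABS): |3|=3, |0|=0, |7|=7, |-1|=1, |1|=1, |6|=6 -> [3, 0, 7, 1, 1, 6]
Stage 3 (SUM): sum[0..0]=3, sum[0..1]=3, sum[0..2]=10, sum[0..3]=11, sum[0..4]=12, sum[0..5]=18 -> [3, 3, 10, 11, 12, 18]
Stage 4 (CLIP -14 30): clip(3,-14,30)=3, clip(3,-14,30)=3, clip(10,-14,30)=10, clip(11,-14,30)=11, clip(12,-14,30)=12, clip(18,-14,30)=18 -> [3, 3, 10, 11, 12, 18]
Stage 5 (OFFSET 5): 3+5=8, 3+5=8, 10+5=15, 11+5=16, 12+5=17, 18+5=23 -> [8, 8, 15, 16, 17, 23]

Answer: 8 8 15 16 17 23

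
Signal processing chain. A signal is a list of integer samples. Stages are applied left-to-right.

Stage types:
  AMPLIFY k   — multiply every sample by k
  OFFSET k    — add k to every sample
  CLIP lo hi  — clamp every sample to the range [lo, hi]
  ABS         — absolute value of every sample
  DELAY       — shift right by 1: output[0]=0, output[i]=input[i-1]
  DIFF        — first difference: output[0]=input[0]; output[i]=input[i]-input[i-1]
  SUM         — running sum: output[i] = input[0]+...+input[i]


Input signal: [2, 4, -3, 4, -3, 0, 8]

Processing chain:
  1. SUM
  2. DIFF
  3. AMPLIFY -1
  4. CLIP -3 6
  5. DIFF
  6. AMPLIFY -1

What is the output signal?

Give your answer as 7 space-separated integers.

Answer: 2 1 -6 6 -6 3 3

Derivation:
Input: [2, 4, -3, 4, -3, 0, 8]
Stage 1 (SUM): sum[0..0]=2, sum[0..1]=6, sum[0..2]=3, sum[0..3]=7, sum[0..4]=4, sum[0..5]=4, sum[0..6]=12 -> [2, 6, 3, 7, 4, 4, 12]
Stage 2 (DIFF): s[0]=2, 6-2=4, 3-6=-3, 7-3=4, 4-7=-3, 4-4=0, 12-4=8 -> [2, 4, -3, 4, -3, 0, 8]
Stage 3 (AMPLIFY -1): 2*-1=-2, 4*-1=-4, -3*-1=3, 4*-1=-4, -3*-1=3, 0*-1=0, 8*-1=-8 -> [-2, -4, 3, -4, 3, 0, -8]
Stage 4 (CLIP -3 6): clip(-2,-3,6)=-2, clip(-4,-3,6)=-3, clip(3,-3,6)=3, clip(-4,-3,6)=-3, clip(3,-3,6)=3, clip(0,-3,6)=0, clip(-8,-3,6)=-3 -> [-2, -3, 3, -3, 3, 0, -3]
Stage 5 (DIFF): s[0]=-2, -3--2=-1, 3--3=6, -3-3=-6, 3--3=6, 0-3=-3, -3-0=-3 -> [-2, -1, 6, -6, 6, -3, -3]
Stage 6 (AMPLIFY -1): -2*-1=2, -1*-1=1, 6*-1=-6, -6*-1=6, 6*-1=-6, -3*-1=3, -3*-1=3 -> [2, 1, -6, 6, -6, 3, 3]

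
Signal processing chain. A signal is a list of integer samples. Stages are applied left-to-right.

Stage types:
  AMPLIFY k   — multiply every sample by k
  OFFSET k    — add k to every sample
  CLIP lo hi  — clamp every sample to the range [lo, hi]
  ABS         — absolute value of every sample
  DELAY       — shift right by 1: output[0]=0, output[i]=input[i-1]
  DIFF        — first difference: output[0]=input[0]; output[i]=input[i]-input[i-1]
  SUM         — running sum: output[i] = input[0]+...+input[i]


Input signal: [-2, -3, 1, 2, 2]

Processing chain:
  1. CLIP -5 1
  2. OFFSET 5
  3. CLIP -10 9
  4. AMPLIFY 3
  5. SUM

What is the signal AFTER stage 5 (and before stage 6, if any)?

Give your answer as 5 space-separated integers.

Answer: 9 15 33 51 69

Derivation:
Input: [-2, -3, 1, 2, 2]
Stage 1 (CLIP -5 1): clip(-2,-5,1)=-2, clip(-3,-5,1)=-3, clip(1,-5,1)=1, clip(2,-5,1)=1, clip(2,-5,1)=1 -> [-2, -3, 1, 1, 1]
Stage 2 (OFFSET 5): -2+5=3, -3+5=2, 1+5=6, 1+5=6, 1+5=6 -> [3, 2, 6, 6, 6]
Stage 3 (CLIP -10 9): clip(3,-10,9)=3, clip(2,-10,9)=2, clip(6,-10,9)=6, clip(6,-10,9)=6, clip(6,-10,9)=6 -> [3, 2, 6, 6, 6]
Stage 4 (AMPLIFY 3): 3*3=9, 2*3=6, 6*3=18, 6*3=18, 6*3=18 -> [9, 6, 18, 18, 18]
Stage 5 (SUM): sum[0..0]=9, sum[0..1]=15, sum[0..2]=33, sum[0..3]=51, sum[0..4]=69 -> [9, 15, 33, 51, 69]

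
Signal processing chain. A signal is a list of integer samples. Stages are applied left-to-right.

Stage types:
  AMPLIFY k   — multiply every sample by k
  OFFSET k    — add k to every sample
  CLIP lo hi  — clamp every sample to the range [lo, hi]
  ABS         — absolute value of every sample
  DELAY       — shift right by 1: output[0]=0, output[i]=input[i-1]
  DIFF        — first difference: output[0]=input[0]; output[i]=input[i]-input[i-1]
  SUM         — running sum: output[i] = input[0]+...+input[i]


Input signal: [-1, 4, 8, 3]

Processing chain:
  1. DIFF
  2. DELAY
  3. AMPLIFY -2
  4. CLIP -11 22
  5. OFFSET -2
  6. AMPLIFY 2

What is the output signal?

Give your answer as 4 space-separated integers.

Input: [-1, 4, 8, 3]
Stage 1 (DIFF): s[0]=-1, 4--1=5, 8-4=4, 3-8=-5 -> [-1, 5, 4, -5]
Stage 2 (DELAY): [0, -1, 5, 4] = [0, -1, 5, 4] -> [0, -1, 5, 4]
Stage 3 (AMPLIFY -2): 0*-2=0, -1*-2=2, 5*-2=-10, 4*-2=-8 -> [0, 2, -10, -8]
Stage 4 (CLIP -11 22): clip(0,-11,22)=0, clip(2,-11,22)=2, clip(-10,-11,22)=-10, clip(-8,-11,22)=-8 -> [0, 2, -10, -8]
Stage 5 (OFFSET -2): 0+-2=-2, 2+-2=0, -10+-2=-12, -8+-2=-10 -> [-2, 0, -12, -10]
Stage 6 (AMPLIFY 2): -2*2=-4, 0*2=0, -12*2=-24, -10*2=-20 -> [-4, 0, -24, -20]

Answer: -4 0 -24 -20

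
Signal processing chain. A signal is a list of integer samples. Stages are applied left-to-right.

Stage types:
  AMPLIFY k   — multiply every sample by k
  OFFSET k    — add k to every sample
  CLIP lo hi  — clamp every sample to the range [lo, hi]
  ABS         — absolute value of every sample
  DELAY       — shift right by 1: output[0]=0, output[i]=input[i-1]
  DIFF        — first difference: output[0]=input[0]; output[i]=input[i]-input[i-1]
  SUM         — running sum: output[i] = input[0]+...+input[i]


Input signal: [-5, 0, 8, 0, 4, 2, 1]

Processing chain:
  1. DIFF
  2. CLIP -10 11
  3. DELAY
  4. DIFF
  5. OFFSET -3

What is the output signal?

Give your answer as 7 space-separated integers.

Answer: -3 -8 7 0 -19 9 -9

Derivation:
Input: [-5, 0, 8, 0, 4, 2, 1]
Stage 1 (DIFF): s[0]=-5, 0--5=5, 8-0=8, 0-8=-8, 4-0=4, 2-4=-2, 1-2=-1 -> [-5, 5, 8, -8, 4, -2, -1]
Stage 2 (CLIP -10 11): clip(-5,-10,11)=-5, clip(5,-10,11)=5, clip(8,-10,11)=8, clip(-8,-10,11)=-8, clip(4,-10,11)=4, clip(-2,-10,11)=-2, clip(-1,-10,11)=-1 -> [-5, 5, 8, -8, 4, -2, -1]
Stage 3 (DELAY): [0, -5, 5, 8, -8, 4, -2] = [0, -5, 5, 8, -8, 4, -2] -> [0, -5, 5, 8, -8, 4, -2]
Stage 4 (DIFF): s[0]=0, -5-0=-5, 5--5=10, 8-5=3, -8-8=-16, 4--8=12, -2-4=-6 -> [0, -5, 10, 3, -16, 12, -6]
Stage 5 (OFFSET -3): 0+-3=-3, -5+-3=-8, 10+-3=7, 3+-3=0, -16+-3=-19, 12+-3=9, -6+-3=-9 -> [-3, -8, 7, 0, -19, 9, -9]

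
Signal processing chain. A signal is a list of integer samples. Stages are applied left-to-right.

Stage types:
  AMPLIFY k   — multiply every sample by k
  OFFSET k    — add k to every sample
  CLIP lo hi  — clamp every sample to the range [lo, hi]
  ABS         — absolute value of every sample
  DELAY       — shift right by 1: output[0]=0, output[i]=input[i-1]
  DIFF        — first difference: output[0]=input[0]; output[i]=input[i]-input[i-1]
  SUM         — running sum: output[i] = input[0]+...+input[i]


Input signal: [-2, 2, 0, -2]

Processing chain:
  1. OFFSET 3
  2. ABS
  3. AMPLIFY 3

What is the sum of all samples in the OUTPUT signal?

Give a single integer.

Input: [-2, 2, 0, -2]
Stage 1 (OFFSET 3): -2+3=1, 2+3=5, 0+3=3, -2+3=1 -> [1, 5, 3, 1]
Stage 2 (ABS): |1|=1, |5|=5, |3|=3, |1|=1 -> [1, 5, 3, 1]
Stage 3 (AMPLIFY 3): 1*3=3, 5*3=15, 3*3=9, 1*3=3 -> [3, 15, 9, 3]
Output sum: 30

Answer: 30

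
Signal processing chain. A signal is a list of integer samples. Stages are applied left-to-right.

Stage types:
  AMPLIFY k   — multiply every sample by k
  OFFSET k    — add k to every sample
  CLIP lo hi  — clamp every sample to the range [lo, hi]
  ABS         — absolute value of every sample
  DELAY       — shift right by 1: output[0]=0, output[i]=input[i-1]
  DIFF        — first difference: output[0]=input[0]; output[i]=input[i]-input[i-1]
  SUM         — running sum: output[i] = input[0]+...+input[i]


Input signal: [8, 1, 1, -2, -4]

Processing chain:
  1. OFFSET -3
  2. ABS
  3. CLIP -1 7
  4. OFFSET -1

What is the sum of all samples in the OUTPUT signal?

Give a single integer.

Answer: 16

Derivation:
Input: [8, 1, 1, -2, -4]
Stage 1 (OFFSET -3): 8+-3=5, 1+-3=-2, 1+-3=-2, -2+-3=-5, -4+-3=-7 -> [5, -2, -2, -5, -7]
Stage 2 (ABS): |5|=5, |-2|=2, |-2|=2, |-5|=5, |-7|=7 -> [5, 2, 2, 5, 7]
Stage 3 (CLIP -1 7): clip(5,-1,7)=5, clip(2,-1,7)=2, clip(2,-1,7)=2, clip(5,-1,7)=5, clip(7,-1,7)=7 -> [5, 2, 2, 5, 7]
Stage 4 (OFFSET -1): 5+-1=4, 2+-1=1, 2+-1=1, 5+-1=4, 7+-1=6 -> [4, 1, 1, 4, 6]
Output sum: 16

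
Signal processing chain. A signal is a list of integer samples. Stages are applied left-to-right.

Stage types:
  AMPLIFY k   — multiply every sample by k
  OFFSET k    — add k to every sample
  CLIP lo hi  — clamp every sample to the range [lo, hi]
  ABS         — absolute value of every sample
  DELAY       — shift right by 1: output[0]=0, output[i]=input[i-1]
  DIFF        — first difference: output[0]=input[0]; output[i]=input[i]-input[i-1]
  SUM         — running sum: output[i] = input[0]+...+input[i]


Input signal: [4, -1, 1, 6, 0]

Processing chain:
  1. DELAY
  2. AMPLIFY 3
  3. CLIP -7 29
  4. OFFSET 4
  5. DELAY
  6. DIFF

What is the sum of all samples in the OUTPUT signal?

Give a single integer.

Input: [4, -1, 1, 6, 0]
Stage 1 (DELAY): [0, 4, -1, 1, 6] = [0, 4, -1, 1, 6] -> [0, 4, -1, 1, 6]
Stage 2 (AMPLIFY 3): 0*3=0, 4*3=12, -1*3=-3, 1*3=3, 6*3=18 -> [0, 12, -3, 3, 18]
Stage 3 (CLIP -7 29): clip(0,-7,29)=0, clip(12,-7,29)=12, clip(-3,-7,29)=-3, clip(3,-7,29)=3, clip(18,-7,29)=18 -> [0, 12, -3, 3, 18]
Stage 4 (OFFSET 4): 0+4=4, 12+4=16, -3+4=1, 3+4=7, 18+4=22 -> [4, 16, 1, 7, 22]
Stage 5 (DELAY): [0, 4, 16, 1, 7] = [0, 4, 16, 1, 7] -> [0, 4, 16, 1, 7]
Stage 6 (DIFF): s[0]=0, 4-0=4, 16-4=12, 1-16=-15, 7-1=6 -> [0, 4, 12, -15, 6]
Output sum: 7

Answer: 7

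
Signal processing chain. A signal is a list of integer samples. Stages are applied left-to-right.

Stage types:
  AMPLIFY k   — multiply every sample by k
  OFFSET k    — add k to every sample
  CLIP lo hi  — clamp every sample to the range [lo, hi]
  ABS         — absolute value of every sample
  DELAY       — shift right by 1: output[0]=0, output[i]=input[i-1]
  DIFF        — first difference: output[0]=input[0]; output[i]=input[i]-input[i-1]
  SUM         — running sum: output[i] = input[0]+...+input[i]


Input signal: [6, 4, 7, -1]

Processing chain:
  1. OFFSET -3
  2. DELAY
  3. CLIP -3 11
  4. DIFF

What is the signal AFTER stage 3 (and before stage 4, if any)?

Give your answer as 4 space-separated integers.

Answer: 0 3 1 4

Derivation:
Input: [6, 4, 7, -1]
Stage 1 (OFFSET -3): 6+-3=3, 4+-3=1, 7+-3=4, -1+-3=-4 -> [3, 1, 4, -4]
Stage 2 (DELAY): [0, 3, 1, 4] = [0, 3, 1, 4] -> [0, 3, 1, 4]
Stage 3 (CLIP -3 11): clip(0,-3,11)=0, clip(3,-3,11)=3, clip(1,-3,11)=1, clip(4,-3,11)=4 -> [0, 3, 1, 4]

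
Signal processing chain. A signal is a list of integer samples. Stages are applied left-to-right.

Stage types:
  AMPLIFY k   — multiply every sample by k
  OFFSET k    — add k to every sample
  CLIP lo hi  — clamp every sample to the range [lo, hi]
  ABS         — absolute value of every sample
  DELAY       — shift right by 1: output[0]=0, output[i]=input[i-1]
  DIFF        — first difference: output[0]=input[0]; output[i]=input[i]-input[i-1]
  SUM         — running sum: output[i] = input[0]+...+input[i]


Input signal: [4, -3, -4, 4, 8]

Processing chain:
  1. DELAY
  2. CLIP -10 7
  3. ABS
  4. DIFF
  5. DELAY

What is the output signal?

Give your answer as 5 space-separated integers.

Input: [4, -3, -4, 4, 8]
Stage 1 (DELAY): [0, 4, -3, -4, 4] = [0, 4, -3, -4, 4] -> [0, 4, -3, -4, 4]
Stage 2 (CLIP -10 7): clip(0,-10,7)=0, clip(4,-10,7)=4, clip(-3,-10,7)=-3, clip(-4,-10,7)=-4, clip(4,-10,7)=4 -> [0, 4, -3, -4, 4]
Stage 3 (ABS): |0|=0, |4|=4, |-3|=3, |-4|=4, |4|=4 -> [0, 4, 3, 4, 4]
Stage 4 (DIFF): s[0]=0, 4-0=4, 3-4=-1, 4-3=1, 4-4=0 -> [0, 4, -1, 1, 0]
Stage 5 (DELAY): [0, 0, 4, -1, 1] = [0, 0, 4, -1, 1] -> [0, 0, 4, -1, 1]

Answer: 0 0 4 -1 1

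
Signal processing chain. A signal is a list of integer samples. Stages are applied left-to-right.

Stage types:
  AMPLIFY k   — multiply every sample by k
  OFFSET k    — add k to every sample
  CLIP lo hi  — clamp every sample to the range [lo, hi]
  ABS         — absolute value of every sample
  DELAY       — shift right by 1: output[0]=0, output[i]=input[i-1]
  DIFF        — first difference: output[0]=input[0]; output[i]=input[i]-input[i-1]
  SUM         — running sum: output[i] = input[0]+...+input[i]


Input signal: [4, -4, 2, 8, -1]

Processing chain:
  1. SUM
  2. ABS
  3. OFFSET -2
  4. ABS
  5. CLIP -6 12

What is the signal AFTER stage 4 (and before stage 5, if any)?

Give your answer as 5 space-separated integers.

Answer: 2 2 0 8 7

Derivation:
Input: [4, -4, 2, 8, -1]
Stage 1 (SUM): sum[0..0]=4, sum[0..1]=0, sum[0..2]=2, sum[0..3]=10, sum[0..4]=9 -> [4, 0, 2, 10, 9]
Stage 2 (ABS): |4|=4, |0|=0, |2|=2, |10|=10, |9|=9 -> [4, 0, 2, 10, 9]
Stage 3 (OFFSET -2): 4+-2=2, 0+-2=-2, 2+-2=0, 10+-2=8, 9+-2=7 -> [2, -2, 0, 8, 7]
Stage 4 (ABS): |2|=2, |-2|=2, |0|=0, |8|=8, |7|=7 -> [2, 2, 0, 8, 7]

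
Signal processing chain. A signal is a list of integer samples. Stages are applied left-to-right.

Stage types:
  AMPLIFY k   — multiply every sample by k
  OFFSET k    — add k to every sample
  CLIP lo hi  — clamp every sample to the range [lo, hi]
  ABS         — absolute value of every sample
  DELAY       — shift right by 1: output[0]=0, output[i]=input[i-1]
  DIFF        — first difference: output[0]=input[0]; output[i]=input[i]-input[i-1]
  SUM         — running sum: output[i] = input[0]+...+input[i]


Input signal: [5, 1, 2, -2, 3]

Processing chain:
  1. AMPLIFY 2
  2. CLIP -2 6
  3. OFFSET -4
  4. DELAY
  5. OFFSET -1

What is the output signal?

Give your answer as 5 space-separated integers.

Input: [5, 1, 2, -2, 3]
Stage 1 (AMPLIFY 2): 5*2=10, 1*2=2, 2*2=4, -2*2=-4, 3*2=6 -> [10, 2, 4, -4, 6]
Stage 2 (CLIP -2 6): clip(10,-2,6)=6, clip(2,-2,6)=2, clip(4,-2,6)=4, clip(-4,-2,6)=-2, clip(6,-2,6)=6 -> [6, 2, 4, -2, 6]
Stage 3 (OFFSET -4): 6+-4=2, 2+-4=-2, 4+-4=0, -2+-4=-6, 6+-4=2 -> [2, -2, 0, -6, 2]
Stage 4 (DELAY): [0, 2, -2, 0, -6] = [0, 2, -2, 0, -6] -> [0, 2, -2, 0, -6]
Stage 5 (OFFSET -1): 0+-1=-1, 2+-1=1, -2+-1=-3, 0+-1=-1, -6+-1=-7 -> [-1, 1, -3, -1, -7]

Answer: -1 1 -3 -1 -7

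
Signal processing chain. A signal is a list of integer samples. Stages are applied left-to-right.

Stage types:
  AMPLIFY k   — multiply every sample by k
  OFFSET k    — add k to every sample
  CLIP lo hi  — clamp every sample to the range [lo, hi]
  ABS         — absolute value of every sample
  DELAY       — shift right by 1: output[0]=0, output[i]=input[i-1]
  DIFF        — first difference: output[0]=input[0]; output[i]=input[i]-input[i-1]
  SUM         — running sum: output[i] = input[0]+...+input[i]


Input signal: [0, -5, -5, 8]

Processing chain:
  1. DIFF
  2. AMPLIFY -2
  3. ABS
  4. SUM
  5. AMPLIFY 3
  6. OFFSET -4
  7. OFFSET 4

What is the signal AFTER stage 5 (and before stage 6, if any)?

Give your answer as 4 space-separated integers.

Input: [0, -5, -5, 8]
Stage 1 (DIFF): s[0]=0, -5-0=-5, -5--5=0, 8--5=13 -> [0, -5, 0, 13]
Stage 2 (AMPLIFY -2): 0*-2=0, -5*-2=10, 0*-2=0, 13*-2=-26 -> [0, 10, 0, -26]
Stage 3 (ABS): |0|=0, |10|=10, |0|=0, |-26|=26 -> [0, 10, 0, 26]
Stage 4 (SUM): sum[0..0]=0, sum[0..1]=10, sum[0..2]=10, sum[0..3]=36 -> [0, 10, 10, 36]
Stage 5 (AMPLIFY 3): 0*3=0, 10*3=30, 10*3=30, 36*3=108 -> [0, 30, 30, 108]

Answer: 0 30 30 108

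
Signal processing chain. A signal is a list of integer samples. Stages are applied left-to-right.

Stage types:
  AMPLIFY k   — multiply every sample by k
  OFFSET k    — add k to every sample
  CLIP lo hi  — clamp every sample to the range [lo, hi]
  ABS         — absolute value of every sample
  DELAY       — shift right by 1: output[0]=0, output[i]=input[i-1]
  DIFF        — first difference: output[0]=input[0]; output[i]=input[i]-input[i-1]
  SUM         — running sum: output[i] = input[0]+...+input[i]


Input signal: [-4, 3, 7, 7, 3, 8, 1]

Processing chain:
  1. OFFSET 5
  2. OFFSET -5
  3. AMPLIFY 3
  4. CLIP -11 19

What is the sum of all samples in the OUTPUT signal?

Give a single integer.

Answer: 67

Derivation:
Input: [-4, 3, 7, 7, 3, 8, 1]
Stage 1 (OFFSET 5): -4+5=1, 3+5=8, 7+5=12, 7+5=12, 3+5=8, 8+5=13, 1+5=6 -> [1, 8, 12, 12, 8, 13, 6]
Stage 2 (OFFSET -5): 1+-5=-4, 8+-5=3, 12+-5=7, 12+-5=7, 8+-5=3, 13+-5=8, 6+-5=1 -> [-4, 3, 7, 7, 3, 8, 1]
Stage 3 (AMPLIFY 3): -4*3=-12, 3*3=9, 7*3=21, 7*3=21, 3*3=9, 8*3=24, 1*3=3 -> [-12, 9, 21, 21, 9, 24, 3]
Stage 4 (CLIP -11 19): clip(-12,-11,19)=-11, clip(9,-11,19)=9, clip(21,-11,19)=19, clip(21,-11,19)=19, clip(9,-11,19)=9, clip(24,-11,19)=19, clip(3,-11,19)=3 -> [-11, 9, 19, 19, 9, 19, 3]
Output sum: 67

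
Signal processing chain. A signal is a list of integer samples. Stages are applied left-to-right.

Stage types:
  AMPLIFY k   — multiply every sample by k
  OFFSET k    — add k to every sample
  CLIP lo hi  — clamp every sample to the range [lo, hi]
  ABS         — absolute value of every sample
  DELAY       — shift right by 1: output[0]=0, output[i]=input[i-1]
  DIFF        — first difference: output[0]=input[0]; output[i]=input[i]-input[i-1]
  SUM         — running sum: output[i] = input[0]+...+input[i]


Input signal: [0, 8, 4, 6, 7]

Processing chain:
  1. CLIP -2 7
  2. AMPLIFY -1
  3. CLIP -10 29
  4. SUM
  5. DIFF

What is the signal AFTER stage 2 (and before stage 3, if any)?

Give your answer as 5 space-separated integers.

Answer: 0 -7 -4 -6 -7

Derivation:
Input: [0, 8, 4, 6, 7]
Stage 1 (CLIP -2 7): clip(0,-2,7)=0, clip(8,-2,7)=7, clip(4,-2,7)=4, clip(6,-2,7)=6, clip(7,-2,7)=7 -> [0, 7, 4, 6, 7]
Stage 2 (AMPLIFY -1): 0*-1=0, 7*-1=-7, 4*-1=-4, 6*-1=-6, 7*-1=-7 -> [0, -7, -4, -6, -7]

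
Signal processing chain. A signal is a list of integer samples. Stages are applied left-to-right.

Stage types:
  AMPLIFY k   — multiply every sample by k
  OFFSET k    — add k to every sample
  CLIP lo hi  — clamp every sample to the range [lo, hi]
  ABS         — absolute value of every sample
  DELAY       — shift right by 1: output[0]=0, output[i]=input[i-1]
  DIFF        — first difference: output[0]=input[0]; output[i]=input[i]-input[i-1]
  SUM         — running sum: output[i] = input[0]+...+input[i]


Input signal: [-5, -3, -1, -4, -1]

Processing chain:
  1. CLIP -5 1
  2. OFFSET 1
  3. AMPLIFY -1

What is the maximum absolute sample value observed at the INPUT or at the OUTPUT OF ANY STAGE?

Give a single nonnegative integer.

Input: [-5, -3, -1, -4, -1] (max |s|=5)
Stage 1 (CLIP -5 1): clip(-5,-5,1)=-5, clip(-3,-5,1)=-3, clip(-1,-5,1)=-1, clip(-4,-5,1)=-4, clip(-1,-5,1)=-1 -> [-5, -3, -1, -4, -1] (max |s|=5)
Stage 2 (OFFSET 1): -5+1=-4, -3+1=-2, -1+1=0, -4+1=-3, -1+1=0 -> [-4, -2, 0, -3, 0] (max |s|=4)
Stage 3 (AMPLIFY -1): -4*-1=4, -2*-1=2, 0*-1=0, -3*-1=3, 0*-1=0 -> [4, 2, 0, 3, 0] (max |s|=4)
Overall max amplitude: 5

Answer: 5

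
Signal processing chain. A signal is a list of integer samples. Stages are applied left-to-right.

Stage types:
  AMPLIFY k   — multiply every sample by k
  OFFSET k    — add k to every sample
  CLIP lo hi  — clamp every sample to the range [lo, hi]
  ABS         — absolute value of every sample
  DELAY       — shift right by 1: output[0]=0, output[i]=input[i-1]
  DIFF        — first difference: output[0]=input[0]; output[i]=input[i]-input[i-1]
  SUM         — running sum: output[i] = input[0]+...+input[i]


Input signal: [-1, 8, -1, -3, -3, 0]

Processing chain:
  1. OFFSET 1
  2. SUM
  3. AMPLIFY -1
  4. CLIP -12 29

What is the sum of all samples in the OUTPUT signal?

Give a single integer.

Input: [-1, 8, -1, -3, -3, 0]
Stage 1 (OFFSET 1): -1+1=0, 8+1=9, -1+1=0, -3+1=-2, -3+1=-2, 0+1=1 -> [0, 9, 0, -2, -2, 1]
Stage 2 (SUM): sum[0..0]=0, sum[0..1]=9, sum[0..2]=9, sum[0..3]=7, sum[0..4]=5, sum[0..5]=6 -> [0, 9, 9, 7, 5, 6]
Stage 3 (AMPLIFY -1): 0*-1=0, 9*-1=-9, 9*-1=-9, 7*-1=-7, 5*-1=-5, 6*-1=-6 -> [0, -9, -9, -7, -5, -6]
Stage 4 (CLIP -12 29): clip(0,-12,29)=0, clip(-9,-12,29)=-9, clip(-9,-12,29)=-9, clip(-7,-12,29)=-7, clip(-5,-12,29)=-5, clip(-6,-12,29)=-6 -> [0, -9, -9, -7, -5, -6]
Output sum: -36

Answer: -36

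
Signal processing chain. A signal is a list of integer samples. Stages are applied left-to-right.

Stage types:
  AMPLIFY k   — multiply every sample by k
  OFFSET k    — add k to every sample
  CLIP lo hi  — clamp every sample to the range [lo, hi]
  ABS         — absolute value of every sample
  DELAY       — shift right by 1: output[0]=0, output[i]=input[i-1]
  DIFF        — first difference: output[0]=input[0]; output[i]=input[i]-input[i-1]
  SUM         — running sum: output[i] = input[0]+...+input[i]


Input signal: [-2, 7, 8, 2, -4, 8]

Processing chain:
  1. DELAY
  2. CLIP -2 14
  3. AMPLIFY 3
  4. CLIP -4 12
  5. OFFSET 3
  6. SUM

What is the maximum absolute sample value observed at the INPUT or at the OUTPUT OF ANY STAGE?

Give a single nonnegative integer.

Answer: 41

Derivation:
Input: [-2, 7, 8, 2, -4, 8] (max |s|=8)
Stage 1 (DELAY): [0, -2, 7, 8, 2, -4] = [0, -2, 7, 8, 2, -4] -> [0, -2, 7, 8, 2, -4] (max |s|=8)
Stage 2 (CLIP -2 14): clip(0,-2,14)=0, clip(-2,-2,14)=-2, clip(7,-2,14)=7, clip(8,-2,14)=8, clip(2,-2,14)=2, clip(-4,-2,14)=-2 -> [0, -2, 7, 8, 2, -2] (max |s|=8)
Stage 3 (AMPLIFY 3): 0*3=0, -2*3=-6, 7*3=21, 8*3=24, 2*3=6, -2*3=-6 -> [0, -6, 21, 24, 6, -6] (max |s|=24)
Stage 4 (CLIP -4 12): clip(0,-4,12)=0, clip(-6,-4,12)=-4, clip(21,-4,12)=12, clip(24,-4,12)=12, clip(6,-4,12)=6, clip(-6,-4,12)=-4 -> [0, -4, 12, 12, 6, -4] (max |s|=12)
Stage 5 (OFFSET 3): 0+3=3, -4+3=-1, 12+3=15, 12+3=15, 6+3=9, -4+3=-1 -> [3, -1, 15, 15, 9, -1] (max |s|=15)
Stage 6 (SUM): sum[0..0]=3, sum[0..1]=2, sum[0..2]=17, sum[0..3]=32, sum[0..4]=41, sum[0..5]=40 -> [3, 2, 17, 32, 41, 40] (max |s|=41)
Overall max amplitude: 41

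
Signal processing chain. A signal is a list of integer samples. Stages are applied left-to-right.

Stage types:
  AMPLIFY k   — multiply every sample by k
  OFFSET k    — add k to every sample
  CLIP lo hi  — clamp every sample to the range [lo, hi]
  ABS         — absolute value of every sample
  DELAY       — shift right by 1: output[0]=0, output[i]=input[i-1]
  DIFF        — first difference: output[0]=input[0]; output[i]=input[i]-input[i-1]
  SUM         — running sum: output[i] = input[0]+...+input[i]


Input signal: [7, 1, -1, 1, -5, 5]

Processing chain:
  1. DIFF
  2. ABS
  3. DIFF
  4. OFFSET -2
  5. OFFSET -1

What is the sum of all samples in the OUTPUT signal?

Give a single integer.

Answer: -8

Derivation:
Input: [7, 1, -1, 1, -5, 5]
Stage 1 (DIFF): s[0]=7, 1-7=-6, -1-1=-2, 1--1=2, -5-1=-6, 5--5=10 -> [7, -6, -2, 2, -6, 10]
Stage 2 (ABS): |7|=7, |-6|=6, |-2|=2, |2|=2, |-6|=6, |10|=10 -> [7, 6, 2, 2, 6, 10]
Stage 3 (DIFF): s[0]=7, 6-7=-1, 2-6=-4, 2-2=0, 6-2=4, 10-6=4 -> [7, -1, -4, 0, 4, 4]
Stage 4 (OFFSET -2): 7+-2=5, -1+-2=-3, -4+-2=-6, 0+-2=-2, 4+-2=2, 4+-2=2 -> [5, -3, -6, -2, 2, 2]
Stage 5 (OFFSET -1): 5+-1=4, -3+-1=-4, -6+-1=-7, -2+-1=-3, 2+-1=1, 2+-1=1 -> [4, -4, -7, -3, 1, 1]
Output sum: -8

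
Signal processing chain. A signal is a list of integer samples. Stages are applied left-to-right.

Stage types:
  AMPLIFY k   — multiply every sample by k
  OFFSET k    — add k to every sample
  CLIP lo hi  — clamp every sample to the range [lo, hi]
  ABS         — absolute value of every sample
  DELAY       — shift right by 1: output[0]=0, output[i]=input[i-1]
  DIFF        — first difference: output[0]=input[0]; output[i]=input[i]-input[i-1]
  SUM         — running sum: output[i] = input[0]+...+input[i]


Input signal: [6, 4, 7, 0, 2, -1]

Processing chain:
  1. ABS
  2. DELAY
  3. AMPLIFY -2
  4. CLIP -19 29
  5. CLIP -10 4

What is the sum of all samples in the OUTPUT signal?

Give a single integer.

Input: [6, 4, 7, 0, 2, -1]
Stage 1 (ABS): |6|=6, |4|=4, |7|=7, |0|=0, |2|=2, |-1|=1 -> [6, 4, 7, 0, 2, 1]
Stage 2 (DELAY): [0, 6, 4, 7, 0, 2] = [0, 6, 4, 7, 0, 2] -> [0, 6, 4, 7, 0, 2]
Stage 3 (AMPLIFY -2): 0*-2=0, 6*-2=-12, 4*-2=-8, 7*-2=-14, 0*-2=0, 2*-2=-4 -> [0, -12, -8, -14, 0, -4]
Stage 4 (CLIP -19 29): clip(0,-19,29)=0, clip(-12,-19,29)=-12, clip(-8,-19,29)=-8, clip(-14,-19,29)=-14, clip(0,-19,29)=0, clip(-4,-19,29)=-4 -> [0, -12, -8, -14, 0, -4]
Stage 5 (CLIP -10 4): clip(0,-10,4)=0, clip(-12,-10,4)=-10, clip(-8,-10,4)=-8, clip(-14,-10,4)=-10, clip(0,-10,4)=0, clip(-4,-10,4)=-4 -> [0, -10, -8, -10, 0, -4]
Output sum: -32

Answer: -32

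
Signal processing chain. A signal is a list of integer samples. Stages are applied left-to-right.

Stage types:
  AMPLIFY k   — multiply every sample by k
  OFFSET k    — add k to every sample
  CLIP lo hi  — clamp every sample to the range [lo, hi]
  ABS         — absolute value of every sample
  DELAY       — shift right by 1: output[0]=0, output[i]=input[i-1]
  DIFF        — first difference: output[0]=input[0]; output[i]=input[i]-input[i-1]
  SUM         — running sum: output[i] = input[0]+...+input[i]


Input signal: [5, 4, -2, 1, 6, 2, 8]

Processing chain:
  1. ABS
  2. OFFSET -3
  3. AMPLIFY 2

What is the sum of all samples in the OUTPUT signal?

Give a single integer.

Input: [5, 4, -2, 1, 6, 2, 8]
Stage 1 (ABS): |5|=5, |4|=4, |-2|=2, |1|=1, |6|=6, |2|=2, |8|=8 -> [5, 4, 2, 1, 6, 2, 8]
Stage 2 (OFFSET -3): 5+-3=2, 4+-3=1, 2+-3=-1, 1+-3=-2, 6+-3=3, 2+-3=-1, 8+-3=5 -> [2, 1, -1, -2, 3, -1, 5]
Stage 3 (AMPLIFY 2): 2*2=4, 1*2=2, -1*2=-2, -2*2=-4, 3*2=6, -1*2=-2, 5*2=10 -> [4, 2, -2, -4, 6, -2, 10]
Output sum: 14

Answer: 14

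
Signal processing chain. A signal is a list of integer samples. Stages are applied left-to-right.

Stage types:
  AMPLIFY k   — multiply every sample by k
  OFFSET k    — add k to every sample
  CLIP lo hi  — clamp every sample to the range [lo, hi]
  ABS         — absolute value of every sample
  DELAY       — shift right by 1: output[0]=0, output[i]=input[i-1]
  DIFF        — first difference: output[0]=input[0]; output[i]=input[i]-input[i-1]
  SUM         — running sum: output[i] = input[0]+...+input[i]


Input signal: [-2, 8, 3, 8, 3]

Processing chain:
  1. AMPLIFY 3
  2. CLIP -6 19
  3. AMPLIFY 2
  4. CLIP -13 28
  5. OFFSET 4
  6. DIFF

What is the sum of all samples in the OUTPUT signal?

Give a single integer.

Input: [-2, 8, 3, 8, 3]
Stage 1 (AMPLIFY 3): -2*3=-6, 8*3=24, 3*3=9, 8*3=24, 3*3=9 -> [-6, 24, 9, 24, 9]
Stage 2 (CLIP -6 19): clip(-6,-6,19)=-6, clip(24,-6,19)=19, clip(9,-6,19)=9, clip(24,-6,19)=19, clip(9,-6,19)=9 -> [-6, 19, 9, 19, 9]
Stage 3 (AMPLIFY 2): -6*2=-12, 19*2=38, 9*2=18, 19*2=38, 9*2=18 -> [-12, 38, 18, 38, 18]
Stage 4 (CLIP -13 28): clip(-12,-13,28)=-12, clip(38,-13,28)=28, clip(18,-13,28)=18, clip(38,-13,28)=28, clip(18,-13,28)=18 -> [-12, 28, 18, 28, 18]
Stage 5 (OFFSET 4): -12+4=-8, 28+4=32, 18+4=22, 28+4=32, 18+4=22 -> [-8, 32, 22, 32, 22]
Stage 6 (DIFF): s[0]=-8, 32--8=40, 22-32=-10, 32-22=10, 22-32=-10 -> [-8, 40, -10, 10, -10]
Output sum: 22

Answer: 22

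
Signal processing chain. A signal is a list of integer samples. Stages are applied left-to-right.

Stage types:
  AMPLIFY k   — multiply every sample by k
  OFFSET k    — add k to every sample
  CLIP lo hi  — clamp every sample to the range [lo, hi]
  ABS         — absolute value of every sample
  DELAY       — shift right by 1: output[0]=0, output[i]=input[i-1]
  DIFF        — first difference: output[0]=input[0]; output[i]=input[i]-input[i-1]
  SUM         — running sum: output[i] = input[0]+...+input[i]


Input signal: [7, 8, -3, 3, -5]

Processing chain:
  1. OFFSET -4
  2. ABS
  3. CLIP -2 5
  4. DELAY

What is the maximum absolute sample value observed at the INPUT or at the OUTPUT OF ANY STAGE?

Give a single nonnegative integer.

Input: [7, 8, -3, 3, -5] (max |s|=8)
Stage 1 (OFFSET -4): 7+-4=3, 8+-4=4, -3+-4=-7, 3+-4=-1, -5+-4=-9 -> [3, 4, -7, -1, -9] (max |s|=9)
Stage 2 (ABS): |3|=3, |4|=4, |-7|=7, |-1|=1, |-9|=9 -> [3, 4, 7, 1, 9] (max |s|=9)
Stage 3 (CLIP -2 5): clip(3,-2,5)=3, clip(4,-2,5)=4, clip(7,-2,5)=5, clip(1,-2,5)=1, clip(9,-2,5)=5 -> [3, 4, 5, 1, 5] (max |s|=5)
Stage 4 (DELAY): [0, 3, 4, 5, 1] = [0, 3, 4, 5, 1] -> [0, 3, 4, 5, 1] (max |s|=5)
Overall max amplitude: 9

Answer: 9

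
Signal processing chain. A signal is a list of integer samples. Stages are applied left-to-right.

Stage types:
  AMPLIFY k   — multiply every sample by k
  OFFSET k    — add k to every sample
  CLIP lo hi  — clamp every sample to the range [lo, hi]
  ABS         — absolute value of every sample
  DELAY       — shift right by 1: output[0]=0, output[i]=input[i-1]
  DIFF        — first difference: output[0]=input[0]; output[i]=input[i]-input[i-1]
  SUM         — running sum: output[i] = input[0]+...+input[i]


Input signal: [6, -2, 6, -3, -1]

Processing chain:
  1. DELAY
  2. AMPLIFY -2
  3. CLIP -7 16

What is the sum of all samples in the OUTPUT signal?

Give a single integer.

Answer: -4

Derivation:
Input: [6, -2, 6, -3, -1]
Stage 1 (DELAY): [0, 6, -2, 6, -3] = [0, 6, -2, 6, -3] -> [0, 6, -2, 6, -3]
Stage 2 (AMPLIFY -2): 0*-2=0, 6*-2=-12, -2*-2=4, 6*-2=-12, -3*-2=6 -> [0, -12, 4, -12, 6]
Stage 3 (CLIP -7 16): clip(0,-7,16)=0, clip(-12,-7,16)=-7, clip(4,-7,16)=4, clip(-12,-7,16)=-7, clip(6,-7,16)=6 -> [0, -7, 4, -7, 6]
Output sum: -4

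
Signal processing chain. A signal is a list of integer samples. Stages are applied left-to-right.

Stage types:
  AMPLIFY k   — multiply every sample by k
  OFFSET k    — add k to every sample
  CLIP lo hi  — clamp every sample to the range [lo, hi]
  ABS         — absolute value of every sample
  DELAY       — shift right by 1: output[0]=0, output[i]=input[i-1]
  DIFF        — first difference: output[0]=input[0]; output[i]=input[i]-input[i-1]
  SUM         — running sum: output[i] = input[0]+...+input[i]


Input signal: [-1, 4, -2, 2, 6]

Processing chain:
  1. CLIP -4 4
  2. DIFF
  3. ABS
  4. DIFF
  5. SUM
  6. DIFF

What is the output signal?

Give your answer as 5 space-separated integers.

Input: [-1, 4, -2, 2, 6]
Stage 1 (CLIP -4 4): clip(-1,-4,4)=-1, clip(4,-4,4)=4, clip(-2,-4,4)=-2, clip(2,-4,4)=2, clip(6,-4,4)=4 -> [-1, 4, -2, 2, 4]
Stage 2 (DIFF): s[0]=-1, 4--1=5, -2-4=-6, 2--2=4, 4-2=2 -> [-1, 5, -6, 4, 2]
Stage 3 (ABS): |-1|=1, |5|=5, |-6|=6, |4|=4, |2|=2 -> [1, 5, 6, 4, 2]
Stage 4 (DIFF): s[0]=1, 5-1=4, 6-5=1, 4-6=-2, 2-4=-2 -> [1, 4, 1, -2, -2]
Stage 5 (SUM): sum[0..0]=1, sum[0..1]=5, sum[0..2]=6, sum[0..3]=4, sum[0..4]=2 -> [1, 5, 6, 4, 2]
Stage 6 (DIFF): s[0]=1, 5-1=4, 6-5=1, 4-6=-2, 2-4=-2 -> [1, 4, 1, -2, -2]

Answer: 1 4 1 -2 -2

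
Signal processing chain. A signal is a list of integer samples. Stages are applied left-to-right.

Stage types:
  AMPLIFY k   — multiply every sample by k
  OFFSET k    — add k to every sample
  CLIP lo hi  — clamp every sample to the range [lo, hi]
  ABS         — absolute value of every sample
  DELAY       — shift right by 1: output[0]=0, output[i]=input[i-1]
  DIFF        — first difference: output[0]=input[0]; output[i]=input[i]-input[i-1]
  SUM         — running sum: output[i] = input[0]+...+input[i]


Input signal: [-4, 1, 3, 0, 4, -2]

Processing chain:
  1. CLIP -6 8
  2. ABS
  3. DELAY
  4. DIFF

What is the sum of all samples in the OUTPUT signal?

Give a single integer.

Answer: 4

Derivation:
Input: [-4, 1, 3, 0, 4, -2]
Stage 1 (CLIP -6 8): clip(-4,-6,8)=-4, clip(1,-6,8)=1, clip(3,-6,8)=3, clip(0,-6,8)=0, clip(4,-6,8)=4, clip(-2,-6,8)=-2 -> [-4, 1, 3, 0, 4, -2]
Stage 2 (ABS): |-4|=4, |1|=1, |3|=3, |0|=0, |4|=4, |-2|=2 -> [4, 1, 3, 0, 4, 2]
Stage 3 (DELAY): [0, 4, 1, 3, 0, 4] = [0, 4, 1, 3, 0, 4] -> [0, 4, 1, 3, 0, 4]
Stage 4 (DIFF): s[0]=0, 4-0=4, 1-4=-3, 3-1=2, 0-3=-3, 4-0=4 -> [0, 4, -3, 2, -3, 4]
Output sum: 4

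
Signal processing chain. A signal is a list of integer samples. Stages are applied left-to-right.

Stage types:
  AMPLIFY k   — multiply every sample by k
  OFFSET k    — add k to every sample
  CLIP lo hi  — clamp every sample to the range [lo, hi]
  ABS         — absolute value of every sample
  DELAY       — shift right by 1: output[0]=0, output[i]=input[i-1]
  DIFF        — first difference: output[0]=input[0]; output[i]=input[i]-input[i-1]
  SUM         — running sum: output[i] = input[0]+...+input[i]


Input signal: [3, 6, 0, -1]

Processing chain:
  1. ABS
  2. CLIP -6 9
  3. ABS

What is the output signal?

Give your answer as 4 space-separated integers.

Answer: 3 6 0 1

Derivation:
Input: [3, 6, 0, -1]
Stage 1 (ABS): |3|=3, |6|=6, |0|=0, |-1|=1 -> [3, 6, 0, 1]
Stage 2 (CLIP -6 9): clip(3,-6,9)=3, clip(6,-6,9)=6, clip(0,-6,9)=0, clip(1,-6,9)=1 -> [3, 6, 0, 1]
Stage 3 (ABS): |3|=3, |6|=6, |0|=0, |1|=1 -> [3, 6, 0, 1]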